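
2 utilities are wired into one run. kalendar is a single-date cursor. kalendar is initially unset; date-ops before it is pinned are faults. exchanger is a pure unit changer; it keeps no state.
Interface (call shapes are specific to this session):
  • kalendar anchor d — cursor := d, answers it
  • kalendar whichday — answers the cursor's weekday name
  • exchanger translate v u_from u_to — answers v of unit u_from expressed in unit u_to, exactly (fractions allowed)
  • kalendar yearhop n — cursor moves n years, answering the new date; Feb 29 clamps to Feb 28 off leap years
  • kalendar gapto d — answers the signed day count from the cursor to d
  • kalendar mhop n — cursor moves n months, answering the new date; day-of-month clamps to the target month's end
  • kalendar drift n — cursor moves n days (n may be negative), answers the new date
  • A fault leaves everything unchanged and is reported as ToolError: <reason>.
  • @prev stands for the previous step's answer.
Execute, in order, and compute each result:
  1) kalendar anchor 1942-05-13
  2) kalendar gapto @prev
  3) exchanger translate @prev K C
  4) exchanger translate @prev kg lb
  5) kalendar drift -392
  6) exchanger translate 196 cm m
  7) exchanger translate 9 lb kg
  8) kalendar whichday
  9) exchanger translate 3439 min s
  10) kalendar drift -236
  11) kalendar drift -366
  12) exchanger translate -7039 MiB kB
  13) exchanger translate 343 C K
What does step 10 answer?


Using kalendar anchor using d='1942-05-13', — result: 1942-05-13.
I invoke kalendar gapto using d='@prev', yielding 0.
Then exchanger translate using v='@prev', u_from='K', u_to='C', — result: -5463/20.
I call exchanger translate using v='@prev', u_from='kg', u_to='lb', and observe -27315000000/45359237.
Now I run kalendar drift using n='-392', and get 1941-04-16.
Using exchanger translate using v='196', u_from='cm', u_to='m', → 49/25.
I use exchanger translate using v='9', u_from='lb', u_to='kg', — result: 408233133/100000000.
I call kalendar whichday(), and observe Wednesday.
Then exchanger translate using v='3439', u_from='min', u_to='s', → 206340.
I invoke kalendar drift using n='-236', and observe 1940-08-23.
Now I run kalendar drift using n='-366', which returns 1939-08-23.
I try exchanger translate using v='-7039', u_from='MiB', u_to='kB': -922615808/125.
I use exchanger translate using v='343', u_from='C', u_to='K', yielding 12323/20.

Answer: 1940-08-23


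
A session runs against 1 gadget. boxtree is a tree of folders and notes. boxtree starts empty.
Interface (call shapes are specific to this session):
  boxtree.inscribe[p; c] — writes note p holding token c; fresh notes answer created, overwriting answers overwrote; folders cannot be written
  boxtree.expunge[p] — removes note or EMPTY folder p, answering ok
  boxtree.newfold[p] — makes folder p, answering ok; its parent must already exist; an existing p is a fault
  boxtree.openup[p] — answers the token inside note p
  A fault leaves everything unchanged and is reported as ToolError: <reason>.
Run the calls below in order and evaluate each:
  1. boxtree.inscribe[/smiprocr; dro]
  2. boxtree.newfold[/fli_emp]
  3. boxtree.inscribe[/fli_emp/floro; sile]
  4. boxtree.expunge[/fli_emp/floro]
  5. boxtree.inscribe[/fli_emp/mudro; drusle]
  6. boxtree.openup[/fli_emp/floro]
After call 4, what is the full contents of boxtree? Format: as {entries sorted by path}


Answer: {fli_emp/, smiprocr=dro}

Derivation:
-> boxtree.inscribe(p: /smiprocr, c: dro)
<- created
-> boxtree.newfold(p: /fli_emp)
<- ok
-> boxtree.inscribe(p: /fli_emp/floro, c: sile)
<- created
-> boxtree.expunge(p: /fli_emp/floro)
<- ok
-> boxtree.inscribe(p: /fli_emp/mudro, c: drusle)
<- created
-> boxtree.openup(p: /fli_emp/floro)
<- ToolError: not found


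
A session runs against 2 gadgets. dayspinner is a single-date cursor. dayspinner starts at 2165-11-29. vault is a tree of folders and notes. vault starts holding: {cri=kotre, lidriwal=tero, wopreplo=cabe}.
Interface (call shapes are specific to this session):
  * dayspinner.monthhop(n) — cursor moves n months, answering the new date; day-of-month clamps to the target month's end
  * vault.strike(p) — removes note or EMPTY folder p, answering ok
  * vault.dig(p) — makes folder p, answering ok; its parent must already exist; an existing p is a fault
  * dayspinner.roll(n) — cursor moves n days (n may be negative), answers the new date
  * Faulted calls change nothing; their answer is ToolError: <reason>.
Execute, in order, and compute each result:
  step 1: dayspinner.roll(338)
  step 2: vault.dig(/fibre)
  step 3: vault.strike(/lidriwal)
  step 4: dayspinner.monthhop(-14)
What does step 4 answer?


CALL dayspinner.roll[n: 338]
RET  2166-11-02
CALL vault.dig[p: /fibre]
RET  ok
CALL vault.strike[p: /lidriwal]
RET  ok
CALL dayspinner.monthhop[n: -14]
RET  2165-09-02

Answer: 2165-09-02


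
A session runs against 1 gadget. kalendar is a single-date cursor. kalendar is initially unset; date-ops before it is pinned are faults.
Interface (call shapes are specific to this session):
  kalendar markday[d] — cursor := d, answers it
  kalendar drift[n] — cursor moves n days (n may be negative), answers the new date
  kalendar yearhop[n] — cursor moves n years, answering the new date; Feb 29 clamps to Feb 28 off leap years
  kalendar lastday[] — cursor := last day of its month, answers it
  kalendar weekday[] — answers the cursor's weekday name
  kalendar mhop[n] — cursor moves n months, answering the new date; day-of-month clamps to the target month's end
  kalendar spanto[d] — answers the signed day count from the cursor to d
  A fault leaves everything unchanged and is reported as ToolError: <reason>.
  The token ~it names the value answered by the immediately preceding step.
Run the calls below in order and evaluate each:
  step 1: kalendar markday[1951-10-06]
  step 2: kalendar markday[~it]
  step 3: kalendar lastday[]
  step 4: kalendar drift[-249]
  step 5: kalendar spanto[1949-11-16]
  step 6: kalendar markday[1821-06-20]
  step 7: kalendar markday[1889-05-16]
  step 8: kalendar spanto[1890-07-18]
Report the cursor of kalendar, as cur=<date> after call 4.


==> kalendar markday(d='1951-10-06')
<== 1951-10-06
==> kalendar markday(d='~it')
<== 1951-10-06
==> kalendar lastday()
<== 1951-10-31
==> kalendar drift(n='-249')
<== 1951-02-24
==> kalendar spanto(d='1949-11-16')
<== -465
==> kalendar markday(d='1821-06-20')
<== 1821-06-20
==> kalendar markday(d='1889-05-16')
<== 1889-05-16
==> kalendar spanto(d='1890-07-18')
<== 428

Answer: cur=1951-02-24


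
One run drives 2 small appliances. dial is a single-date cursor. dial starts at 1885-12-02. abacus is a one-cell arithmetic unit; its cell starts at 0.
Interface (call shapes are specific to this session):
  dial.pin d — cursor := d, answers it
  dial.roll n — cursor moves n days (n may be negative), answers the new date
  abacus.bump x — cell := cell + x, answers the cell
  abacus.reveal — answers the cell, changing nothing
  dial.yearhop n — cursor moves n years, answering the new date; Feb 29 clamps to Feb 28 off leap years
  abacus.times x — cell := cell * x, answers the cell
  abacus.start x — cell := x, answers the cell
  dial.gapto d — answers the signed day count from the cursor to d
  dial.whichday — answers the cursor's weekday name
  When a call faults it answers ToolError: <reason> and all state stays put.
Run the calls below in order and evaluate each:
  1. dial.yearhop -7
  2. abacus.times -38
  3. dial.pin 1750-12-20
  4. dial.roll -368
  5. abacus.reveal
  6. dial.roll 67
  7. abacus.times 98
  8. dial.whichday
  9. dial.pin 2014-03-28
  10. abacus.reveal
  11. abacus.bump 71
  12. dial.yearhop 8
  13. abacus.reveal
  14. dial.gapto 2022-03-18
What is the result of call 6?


Answer: 1750-02-22

Derivation:
Do: dial.yearhop[-7]
See: 1878-12-02
Do: abacus.times[-38]
See: 0
Do: dial.pin[1750-12-20]
See: 1750-12-20
Do: dial.roll[-368]
See: 1749-12-17
Do: abacus.reveal[]
See: 0
Do: dial.roll[67]
See: 1750-02-22
Do: abacus.times[98]
See: 0
Do: dial.whichday[]
See: Sunday
Do: dial.pin[2014-03-28]
See: 2014-03-28
Do: abacus.reveal[]
See: 0
Do: abacus.bump[71]
See: 71
Do: dial.yearhop[8]
See: 2022-03-28
Do: abacus.reveal[]
See: 71
Do: dial.gapto[2022-03-18]
See: -10


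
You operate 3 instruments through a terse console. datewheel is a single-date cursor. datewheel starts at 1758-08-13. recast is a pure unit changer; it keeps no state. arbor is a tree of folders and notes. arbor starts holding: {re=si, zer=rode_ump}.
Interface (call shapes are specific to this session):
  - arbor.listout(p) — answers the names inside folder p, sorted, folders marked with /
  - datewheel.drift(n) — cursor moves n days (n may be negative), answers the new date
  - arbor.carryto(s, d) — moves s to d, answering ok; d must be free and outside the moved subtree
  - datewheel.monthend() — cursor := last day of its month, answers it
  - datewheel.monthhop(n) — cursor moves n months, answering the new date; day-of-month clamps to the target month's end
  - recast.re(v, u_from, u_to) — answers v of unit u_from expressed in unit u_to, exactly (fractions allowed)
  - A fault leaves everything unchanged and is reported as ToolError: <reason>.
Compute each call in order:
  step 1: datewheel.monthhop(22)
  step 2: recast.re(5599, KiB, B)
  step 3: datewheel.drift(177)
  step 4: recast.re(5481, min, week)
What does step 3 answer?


~$ monthhop n=22
:: 1760-06-13
~$ re v=5599 u_from=KiB u_to=B
:: 5733376
~$ drift n=177
:: 1760-12-07
~$ re v=5481 u_from=min u_to=week
:: 87/160

Answer: 1760-12-07


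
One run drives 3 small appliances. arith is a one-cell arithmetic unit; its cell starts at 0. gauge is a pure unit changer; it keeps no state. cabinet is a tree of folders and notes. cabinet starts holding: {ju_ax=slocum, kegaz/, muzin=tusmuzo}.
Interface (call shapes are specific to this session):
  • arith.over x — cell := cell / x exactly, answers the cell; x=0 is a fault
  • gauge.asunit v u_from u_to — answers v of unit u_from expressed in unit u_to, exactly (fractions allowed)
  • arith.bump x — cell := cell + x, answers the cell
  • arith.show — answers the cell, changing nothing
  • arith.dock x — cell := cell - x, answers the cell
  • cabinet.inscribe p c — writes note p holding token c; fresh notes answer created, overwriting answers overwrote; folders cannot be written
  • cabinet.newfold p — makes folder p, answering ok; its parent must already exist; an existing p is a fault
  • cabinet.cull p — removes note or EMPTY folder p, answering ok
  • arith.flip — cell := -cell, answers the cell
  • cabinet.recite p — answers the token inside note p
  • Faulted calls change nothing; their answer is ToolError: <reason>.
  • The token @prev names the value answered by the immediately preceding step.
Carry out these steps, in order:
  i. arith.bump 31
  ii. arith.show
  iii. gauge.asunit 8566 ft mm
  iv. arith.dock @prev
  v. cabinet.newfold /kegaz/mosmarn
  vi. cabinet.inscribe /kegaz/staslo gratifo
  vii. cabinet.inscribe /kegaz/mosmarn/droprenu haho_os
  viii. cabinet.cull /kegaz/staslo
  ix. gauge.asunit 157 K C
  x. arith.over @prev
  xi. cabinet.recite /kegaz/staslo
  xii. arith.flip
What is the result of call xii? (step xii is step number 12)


$ bump x: 31
[out] 31
$ show
[out] 31
$ asunit v: 8566 u_from: ft u_to: mm
[out] 13054584/5
$ dock x: @prev
[out] -13054429/5
$ newfold p: /kegaz/mosmarn
[out] ok
$ inscribe p: /kegaz/staslo c: gratifo
[out] created
$ inscribe p: /kegaz/mosmarn/droprenu c: haho_os
[out] created
$ cull p: /kegaz/staslo
[out] ok
$ asunit v: 157 u_from: K u_to: C
[out] -2323/20
$ over x: @prev
[out] 52217716/2323
$ recite p: /kegaz/staslo
[out] ToolError: not found
$ flip
[out] -52217716/2323

Answer: -52217716/2323


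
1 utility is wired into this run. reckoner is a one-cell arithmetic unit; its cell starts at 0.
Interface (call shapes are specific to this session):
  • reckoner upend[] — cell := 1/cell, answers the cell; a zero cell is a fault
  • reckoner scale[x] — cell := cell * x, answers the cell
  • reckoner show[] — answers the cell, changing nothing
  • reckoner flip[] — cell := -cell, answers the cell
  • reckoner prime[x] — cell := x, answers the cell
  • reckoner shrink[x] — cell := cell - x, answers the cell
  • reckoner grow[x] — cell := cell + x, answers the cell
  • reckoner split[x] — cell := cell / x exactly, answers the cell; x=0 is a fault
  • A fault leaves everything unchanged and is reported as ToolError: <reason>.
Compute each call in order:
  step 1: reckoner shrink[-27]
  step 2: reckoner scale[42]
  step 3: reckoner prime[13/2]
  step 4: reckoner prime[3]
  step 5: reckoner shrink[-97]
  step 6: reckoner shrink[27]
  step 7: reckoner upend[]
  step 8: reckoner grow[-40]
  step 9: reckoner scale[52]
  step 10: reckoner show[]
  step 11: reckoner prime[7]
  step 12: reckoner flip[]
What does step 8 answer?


Answer: -2919/73

Derivation:
Next I call reckoner shrink using x→-27, → 27.
Then reckoner scale using x→42, and get 1134.
I invoke reckoner prime using x→13/2, which returns 13/2.
I call reckoner prime using x→3: 3.
I call reckoner shrink using x→-97, — result: 100.
I call reckoner shrink using x→27, → 73.
Then reckoner upend(), and observe 1/73.
I use reckoner grow using x→-40, → -2919/73.
Now I run reckoner scale using x→52, yielding -151788/73.
I invoke reckoner show(), which returns -151788/73.
Using reckoner prime using x→7, — result: 7.
I invoke reckoner flip, which returns -7.


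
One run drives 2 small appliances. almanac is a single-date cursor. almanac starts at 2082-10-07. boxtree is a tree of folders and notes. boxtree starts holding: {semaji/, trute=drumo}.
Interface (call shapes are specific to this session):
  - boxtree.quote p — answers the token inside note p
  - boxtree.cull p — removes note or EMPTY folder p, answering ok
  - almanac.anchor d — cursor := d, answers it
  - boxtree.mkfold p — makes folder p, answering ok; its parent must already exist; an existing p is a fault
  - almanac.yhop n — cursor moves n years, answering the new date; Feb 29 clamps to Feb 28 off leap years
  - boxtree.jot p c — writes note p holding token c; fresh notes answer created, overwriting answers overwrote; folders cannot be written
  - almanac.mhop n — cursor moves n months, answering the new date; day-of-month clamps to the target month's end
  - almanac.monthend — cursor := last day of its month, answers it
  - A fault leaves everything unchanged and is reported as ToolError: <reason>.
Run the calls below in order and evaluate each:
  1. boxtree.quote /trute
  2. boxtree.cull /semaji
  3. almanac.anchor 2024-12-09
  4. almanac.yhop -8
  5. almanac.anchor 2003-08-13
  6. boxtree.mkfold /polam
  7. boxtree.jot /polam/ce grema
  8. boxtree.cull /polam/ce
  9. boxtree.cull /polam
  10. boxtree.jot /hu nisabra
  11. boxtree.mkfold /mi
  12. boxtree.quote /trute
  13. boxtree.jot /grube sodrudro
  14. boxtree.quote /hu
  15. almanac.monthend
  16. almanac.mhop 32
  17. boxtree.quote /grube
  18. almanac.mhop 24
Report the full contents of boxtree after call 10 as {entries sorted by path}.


Do: boxtree.quote[/trute]
See: drumo
Do: boxtree.cull[/semaji]
See: ok
Do: almanac.anchor[2024-12-09]
See: 2024-12-09
Do: almanac.yhop[-8]
See: 2016-12-09
Do: almanac.anchor[2003-08-13]
See: 2003-08-13
Do: boxtree.mkfold[/polam]
See: ok
Do: boxtree.jot[/polam/ce; grema]
See: created
Do: boxtree.cull[/polam/ce]
See: ok
Do: boxtree.cull[/polam]
See: ok
Do: boxtree.jot[/hu; nisabra]
See: created
Do: boxtree.mkfold[/mi]
See: ok
Do: boxtree.quote[/trute]
See: drumo
Do: boxtree.jot[/grube; sodrudro]
See: created
Do: boxtree.quote[/hu]
See: nisabra
Do: almanac.monthend[]
See: 2003-08-31
Do: almanac.mhop[32]
See: 2006-04-30
Do: boxtree.quote[/grube]
See: sodrudro
Do: almanac.mhop[24]
See: 2008-04-30

Answer: {hu=nisabra, trute=drumo}


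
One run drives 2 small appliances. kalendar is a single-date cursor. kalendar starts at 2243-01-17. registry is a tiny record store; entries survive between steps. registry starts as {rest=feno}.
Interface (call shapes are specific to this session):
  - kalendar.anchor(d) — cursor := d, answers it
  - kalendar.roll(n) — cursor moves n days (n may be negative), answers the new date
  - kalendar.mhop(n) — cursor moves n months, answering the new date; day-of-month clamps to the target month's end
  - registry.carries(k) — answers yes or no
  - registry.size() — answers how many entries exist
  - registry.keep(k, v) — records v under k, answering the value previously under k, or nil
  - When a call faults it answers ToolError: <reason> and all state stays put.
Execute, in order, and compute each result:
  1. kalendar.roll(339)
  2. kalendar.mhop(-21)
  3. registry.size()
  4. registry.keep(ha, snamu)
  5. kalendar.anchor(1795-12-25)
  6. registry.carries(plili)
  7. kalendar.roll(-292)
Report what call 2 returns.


# 1. kalendar.roll(n→339) => 2243-12-22
# 2. kalendar.mhop(n→-21) => 2242-03-22
# 3. registry.size() => 1
# 4. registry.keep(k→ha, v→snamu) => nil
# 5. kalendar.anchor(d→1795-12-25) => 1795-12-25
# 6. registry.carries(k→plili) => no
# 7. kalendar.roll(n→-292) => 1795-03-08

Answer: 2242-03-22


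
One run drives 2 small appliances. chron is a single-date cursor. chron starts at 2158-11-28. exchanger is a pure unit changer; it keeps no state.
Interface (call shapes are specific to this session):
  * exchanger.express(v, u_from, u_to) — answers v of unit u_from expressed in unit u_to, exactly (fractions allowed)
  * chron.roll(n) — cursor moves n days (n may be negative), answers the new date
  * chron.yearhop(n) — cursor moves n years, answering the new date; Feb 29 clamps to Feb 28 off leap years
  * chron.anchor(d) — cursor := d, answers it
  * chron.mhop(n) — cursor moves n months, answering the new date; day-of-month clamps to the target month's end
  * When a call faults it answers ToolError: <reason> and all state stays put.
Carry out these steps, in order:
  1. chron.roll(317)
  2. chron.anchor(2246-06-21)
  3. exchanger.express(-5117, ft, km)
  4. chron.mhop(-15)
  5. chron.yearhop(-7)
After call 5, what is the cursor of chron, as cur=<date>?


Answer: cur=2238-03-21

Derivation:
-> roll(n=317)
<- 2159-10-11
-> anchor(d=2246-06-21)
<- 2246-06-21
-> express(v=-5117, u_from=ft, u_to=km)
<- -1949577/1250000
-> mhop(n=-15)
<- 2245-03-21
-> yearhop(n=-7)
<- 2238-03-21


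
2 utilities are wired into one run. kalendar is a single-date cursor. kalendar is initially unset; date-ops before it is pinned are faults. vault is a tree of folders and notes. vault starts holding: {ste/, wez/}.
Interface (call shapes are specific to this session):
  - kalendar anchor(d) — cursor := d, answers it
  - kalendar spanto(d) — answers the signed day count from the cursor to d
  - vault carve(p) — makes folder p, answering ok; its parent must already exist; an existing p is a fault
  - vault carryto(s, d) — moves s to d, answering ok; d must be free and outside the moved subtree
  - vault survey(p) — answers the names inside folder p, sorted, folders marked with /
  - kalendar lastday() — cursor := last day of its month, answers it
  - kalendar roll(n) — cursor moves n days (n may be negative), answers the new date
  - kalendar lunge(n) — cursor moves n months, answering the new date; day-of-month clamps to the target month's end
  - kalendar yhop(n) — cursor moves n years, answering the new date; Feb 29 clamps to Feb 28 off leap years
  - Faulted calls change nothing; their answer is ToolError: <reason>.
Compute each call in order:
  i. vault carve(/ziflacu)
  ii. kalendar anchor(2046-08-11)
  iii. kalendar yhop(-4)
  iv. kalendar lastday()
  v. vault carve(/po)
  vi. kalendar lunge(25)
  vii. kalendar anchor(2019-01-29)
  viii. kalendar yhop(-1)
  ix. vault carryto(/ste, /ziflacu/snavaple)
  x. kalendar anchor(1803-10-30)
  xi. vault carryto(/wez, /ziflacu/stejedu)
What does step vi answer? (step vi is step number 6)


I try vault carve with p=/ziflacu, → ok.
I try kalendar anchor with d=2046-08-11, yielding 2046-08-11.
I use kalendar yhop with n=-4, which returns 2042-08-11.
Next I call kalendar lastday(), and see 2042-08-31.
I try vault carve with p=/po, and observe ok.
I run kalendar lunge with n=25: 2044-09-30.
Invoking kalendar anchor with d=2019-01-29, and get 2019-01-29.
Next I call kalendar yhop with n=-1, → 2018-01-29.
Now I run vault carryto with s=/ste, d=/ziflacu/snavaple: ok.
I invoke kalendar anchor with d=1803-10-30, — result: 1803-10-30.
Now I run vault carryto with s=/wez, d=/ziflacu/stejedu, and observe ok.

Answer: 2044-09-30


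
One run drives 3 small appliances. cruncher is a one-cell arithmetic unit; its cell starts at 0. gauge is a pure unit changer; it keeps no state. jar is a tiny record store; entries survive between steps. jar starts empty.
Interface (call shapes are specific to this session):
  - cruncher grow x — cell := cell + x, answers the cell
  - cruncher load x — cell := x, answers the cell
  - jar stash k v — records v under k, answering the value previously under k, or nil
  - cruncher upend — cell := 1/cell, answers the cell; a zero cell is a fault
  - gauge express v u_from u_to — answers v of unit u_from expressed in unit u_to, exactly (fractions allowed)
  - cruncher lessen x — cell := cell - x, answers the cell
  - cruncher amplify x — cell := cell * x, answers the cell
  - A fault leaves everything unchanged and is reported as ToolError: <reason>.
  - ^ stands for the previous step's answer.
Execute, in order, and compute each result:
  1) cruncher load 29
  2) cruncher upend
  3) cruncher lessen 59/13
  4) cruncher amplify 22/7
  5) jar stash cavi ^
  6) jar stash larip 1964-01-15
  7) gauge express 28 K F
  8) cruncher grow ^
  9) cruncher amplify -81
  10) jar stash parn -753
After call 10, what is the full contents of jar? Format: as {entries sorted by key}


! cruncher load(x→29) : 29
! cruncher upend() : 1/29
! cruncher lessen(x→59/13) : -1698/377
! cruncher amplify(x→22/7) : -37356/2639
! jar stash(k→cavi, v→^) : nil
! jar stash(k→larip, v→1964-01-15) : nil
! gauge express(v→28, u_from→K, u_to→F) : -40927/100
! cruncher grow(x→^) : -111741953/263900
! cruncher amplify(x→-81) : 9051098193/263900
! jar stash(k→parn, v→-753) : nil

Answer: {cavi=-37356/2639, larip=1964-01-15, parn=-753}


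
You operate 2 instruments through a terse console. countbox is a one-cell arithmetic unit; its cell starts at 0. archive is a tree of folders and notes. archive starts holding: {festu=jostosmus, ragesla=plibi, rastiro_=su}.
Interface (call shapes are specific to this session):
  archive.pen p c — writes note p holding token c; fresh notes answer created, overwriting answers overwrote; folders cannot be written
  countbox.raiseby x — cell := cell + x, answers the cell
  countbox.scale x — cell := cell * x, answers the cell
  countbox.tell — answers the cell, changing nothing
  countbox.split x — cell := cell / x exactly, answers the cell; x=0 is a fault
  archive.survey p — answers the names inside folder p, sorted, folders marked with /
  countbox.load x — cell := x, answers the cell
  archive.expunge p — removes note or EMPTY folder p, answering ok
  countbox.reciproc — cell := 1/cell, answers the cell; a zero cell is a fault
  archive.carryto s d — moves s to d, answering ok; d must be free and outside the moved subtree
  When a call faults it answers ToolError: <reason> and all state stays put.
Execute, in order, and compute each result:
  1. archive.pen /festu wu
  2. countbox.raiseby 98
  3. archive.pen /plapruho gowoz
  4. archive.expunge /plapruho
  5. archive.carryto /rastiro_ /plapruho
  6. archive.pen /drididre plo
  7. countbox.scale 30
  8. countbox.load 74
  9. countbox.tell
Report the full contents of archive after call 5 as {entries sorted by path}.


Answer: {festu=wu, plapruho=su, ragesla=plibi}

Derivation:
% 1. archive.pen(p: /festu, c: wu) ~> overwrote
% 2. countbox.raiseby(x: 98) ~> 98
% 3. archive.pen(p: /plapruho, c: gowoz) ~> created
% 4. archive.expunge(p: /plapruho) ~> ok
% 5. archive.carryto(s: /rastiro_, d: /plapruho) ~> ok
% 6. archive.pen(p: /drididre, c: plo) ~> created
% 7. countbox.scale(x: 30) ~> 2940
% 8. countbox.load(x: 74) ~> 74
% 9. countbox.tell() ~> 74


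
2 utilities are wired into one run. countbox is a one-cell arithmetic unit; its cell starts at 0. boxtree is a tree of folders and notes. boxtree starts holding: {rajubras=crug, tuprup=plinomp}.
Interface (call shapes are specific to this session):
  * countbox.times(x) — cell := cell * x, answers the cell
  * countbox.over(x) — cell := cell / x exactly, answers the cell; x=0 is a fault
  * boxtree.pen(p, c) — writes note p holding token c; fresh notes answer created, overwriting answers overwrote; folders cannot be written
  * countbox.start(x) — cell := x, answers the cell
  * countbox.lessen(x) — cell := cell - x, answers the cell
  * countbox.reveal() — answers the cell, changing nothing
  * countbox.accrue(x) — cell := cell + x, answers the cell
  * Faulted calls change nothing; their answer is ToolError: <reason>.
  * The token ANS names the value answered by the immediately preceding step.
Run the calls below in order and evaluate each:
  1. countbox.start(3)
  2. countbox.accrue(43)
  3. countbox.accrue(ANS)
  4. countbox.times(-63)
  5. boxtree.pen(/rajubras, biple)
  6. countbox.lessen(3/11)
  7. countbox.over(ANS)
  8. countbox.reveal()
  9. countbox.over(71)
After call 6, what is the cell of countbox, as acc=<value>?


>> countbox.start(x='3')
<< 3
>> countbox.accrue(x='43')
<< 46
>> countbox.accrue(x='ANS')
<< 92
>> countbox.times(x='-63')
<< -5796
>> boxtree.pen(p='/rajubras', c='biple')
<< overwrote
>> countbox.lessen(x='3/11')
<< -63759/11
>> countbox.over(x='ANS')
<< 1
>> countbox.reveal()
<< 1
>> countbox.over(x='71')
<< 1/71

Answer: acc=-63759/11


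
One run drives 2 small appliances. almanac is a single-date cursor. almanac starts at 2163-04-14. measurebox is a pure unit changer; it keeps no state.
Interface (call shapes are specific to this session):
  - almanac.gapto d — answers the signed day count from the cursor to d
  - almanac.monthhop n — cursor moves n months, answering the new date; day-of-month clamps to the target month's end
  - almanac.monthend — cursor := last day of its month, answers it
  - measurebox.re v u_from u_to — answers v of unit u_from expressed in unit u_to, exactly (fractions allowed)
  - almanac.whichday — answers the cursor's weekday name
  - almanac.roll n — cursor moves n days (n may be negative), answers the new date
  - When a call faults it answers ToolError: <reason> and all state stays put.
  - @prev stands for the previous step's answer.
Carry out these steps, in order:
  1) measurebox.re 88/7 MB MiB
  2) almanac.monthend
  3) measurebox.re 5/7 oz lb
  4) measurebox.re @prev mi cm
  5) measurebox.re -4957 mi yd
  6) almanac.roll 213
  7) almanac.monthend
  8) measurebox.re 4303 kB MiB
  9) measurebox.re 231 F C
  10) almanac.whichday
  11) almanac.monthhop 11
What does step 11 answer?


Calling measurebox.re passing v: 88/7, u_from: MB, u_to: MiB, and get 171875/14336.
I use almanac.monthend(), and observe 2163-04-30.
I call measurebox.re passing v: 5/7, u_from: oz, u_to: lb, and get 5/112.
Invoking measurebox.re passing v: @prev, u_from: mi, u_to: cm, yielding 50292/7.
I invoke measurebox.re passing v: -4957, u_from: mi, u_to: yd, and get -8724320.
Then almanac.roll passing n: 213, — result: 2163-11-29.
Using almanac.monthend(), — result: 2163-11-30.
Next I call measurebox.re passing v: 4303, u_from: kB, u_to: MiB, giving 537875/131072.
I invoke measurebox.re passing v: 231, u_from: F, u_to: C, and observe 995/9.
Calling almanac.whichday: Wednesday.
Next I call almanac.monthhop passing n: 11, — result: 2164-10-30.

Answer: 2164-10-30


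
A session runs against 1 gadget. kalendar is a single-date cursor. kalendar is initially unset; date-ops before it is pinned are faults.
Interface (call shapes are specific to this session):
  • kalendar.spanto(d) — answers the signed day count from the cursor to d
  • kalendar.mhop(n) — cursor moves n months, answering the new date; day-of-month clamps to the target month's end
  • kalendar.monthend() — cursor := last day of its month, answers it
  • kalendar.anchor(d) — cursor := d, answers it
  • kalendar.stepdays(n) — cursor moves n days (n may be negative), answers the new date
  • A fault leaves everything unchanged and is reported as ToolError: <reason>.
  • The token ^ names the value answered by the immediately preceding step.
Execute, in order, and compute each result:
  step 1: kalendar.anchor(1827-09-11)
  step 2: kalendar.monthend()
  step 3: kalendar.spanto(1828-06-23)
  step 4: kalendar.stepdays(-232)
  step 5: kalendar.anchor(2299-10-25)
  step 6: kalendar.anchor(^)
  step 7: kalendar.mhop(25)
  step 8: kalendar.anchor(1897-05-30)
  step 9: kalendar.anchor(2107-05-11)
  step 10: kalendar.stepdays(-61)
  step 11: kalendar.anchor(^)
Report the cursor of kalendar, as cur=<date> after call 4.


Answer: cur=1827-02-10

Derivation:
! kalendar.anchor(d→1827-09-11) == 1827-09-11
! kalendar.monthend() == 1827-09-30
! kalendar.spanto(d→1828-06-23) == 267
! kalendar.stepdays(n→-232) == 1827-02-10
! kalendar.anchor(d→2299-10-25) == 2299-10-25
! kalendar.anchor(d→^) == 2299-10-25
! kalendar.mhop(n→25) == 2301-11-25
! kalendar.anchor(d→1897-05-30) == 1897-05-30
! kalendar.anchor(d→2107-05-11) == 2107-05-11
! kalendar.stepdays(n→-61) == 2107-03-11
! kalendar.anchor(d→^) == 2107-03-11


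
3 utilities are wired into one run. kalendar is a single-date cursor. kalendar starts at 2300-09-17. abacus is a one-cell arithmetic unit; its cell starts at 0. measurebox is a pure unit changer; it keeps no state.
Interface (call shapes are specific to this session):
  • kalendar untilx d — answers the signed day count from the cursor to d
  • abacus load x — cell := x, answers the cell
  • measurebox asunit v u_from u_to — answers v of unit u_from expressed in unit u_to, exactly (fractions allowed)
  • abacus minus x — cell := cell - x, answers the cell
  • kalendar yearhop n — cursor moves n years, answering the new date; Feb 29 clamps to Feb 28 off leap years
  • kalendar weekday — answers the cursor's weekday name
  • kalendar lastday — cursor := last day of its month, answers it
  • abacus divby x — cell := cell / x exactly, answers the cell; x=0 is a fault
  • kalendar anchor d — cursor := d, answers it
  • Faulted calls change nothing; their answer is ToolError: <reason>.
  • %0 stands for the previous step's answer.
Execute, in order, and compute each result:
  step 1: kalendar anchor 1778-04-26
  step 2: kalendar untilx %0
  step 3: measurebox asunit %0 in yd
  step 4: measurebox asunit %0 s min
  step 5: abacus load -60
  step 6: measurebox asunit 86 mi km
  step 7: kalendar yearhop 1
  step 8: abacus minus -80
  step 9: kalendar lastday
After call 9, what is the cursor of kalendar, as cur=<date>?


Answer: cur=1779-04-30

Derivation:
Using kalendar anchor passing 1778-04-26, → 1778-04-26.
I use kalendar untilx passing %0, giving 0.
I use measurebox asunit passing %0, in, yd, yielding 0.
Using measurebox asunit passing %0, s, min, → 0.
I call abacus load passing -60, and get -60.
Then measurebox asunit passing 86, mi, km, which returns 2162556/15625.
Then kalendar yearhop passing 1, yielding 1779-04-26.
Next I call abacus minus passing -80, and observe 20.
Then kalendar lastday(), giving 1779-04-30.


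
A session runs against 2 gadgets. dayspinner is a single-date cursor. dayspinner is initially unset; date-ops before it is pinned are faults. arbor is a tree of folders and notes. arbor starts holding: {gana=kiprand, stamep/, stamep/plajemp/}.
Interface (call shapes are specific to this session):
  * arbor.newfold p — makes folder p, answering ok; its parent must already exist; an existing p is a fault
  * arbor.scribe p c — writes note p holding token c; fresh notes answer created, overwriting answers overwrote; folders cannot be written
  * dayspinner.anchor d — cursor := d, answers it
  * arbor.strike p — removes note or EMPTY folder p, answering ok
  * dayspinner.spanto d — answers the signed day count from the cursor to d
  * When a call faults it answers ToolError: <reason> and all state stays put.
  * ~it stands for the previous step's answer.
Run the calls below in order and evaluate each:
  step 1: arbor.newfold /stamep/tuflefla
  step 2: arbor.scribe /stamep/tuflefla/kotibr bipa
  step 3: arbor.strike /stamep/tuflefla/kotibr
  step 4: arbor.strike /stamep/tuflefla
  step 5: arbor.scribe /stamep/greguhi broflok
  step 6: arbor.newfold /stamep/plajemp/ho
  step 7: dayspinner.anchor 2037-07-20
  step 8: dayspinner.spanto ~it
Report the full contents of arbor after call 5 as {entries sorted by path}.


Answer: {gana=kiprand, stamep/, stamep/greguhi=broflok, stamep/plajemp/}

Derivation:
Act: arbor.newfold[p→/stamep/tuflefla]
Obs: ok
Act: arbor.scribe[p→/stamep/tuflefla/kotibr; c→bipa]
Obs: created
Act: arbor.strike[p→/stamep/tuflefla/kotibr]
Obs: ok
Act: arbor.strike[p→/stamep/tuflefla]
Obs: ok
Act: arbor.scribe[p→/stamep/greguhi; c→broflok]
Obs: created
Act: arbor.newfold[p→/stamep/plajemp/ho]
Obs: ok
Act: dayspinner.anchor[d→2037-07-20]
Obs: 2037-07-20
Act: dayspinner.spanto[d→~it]
Obs: 0


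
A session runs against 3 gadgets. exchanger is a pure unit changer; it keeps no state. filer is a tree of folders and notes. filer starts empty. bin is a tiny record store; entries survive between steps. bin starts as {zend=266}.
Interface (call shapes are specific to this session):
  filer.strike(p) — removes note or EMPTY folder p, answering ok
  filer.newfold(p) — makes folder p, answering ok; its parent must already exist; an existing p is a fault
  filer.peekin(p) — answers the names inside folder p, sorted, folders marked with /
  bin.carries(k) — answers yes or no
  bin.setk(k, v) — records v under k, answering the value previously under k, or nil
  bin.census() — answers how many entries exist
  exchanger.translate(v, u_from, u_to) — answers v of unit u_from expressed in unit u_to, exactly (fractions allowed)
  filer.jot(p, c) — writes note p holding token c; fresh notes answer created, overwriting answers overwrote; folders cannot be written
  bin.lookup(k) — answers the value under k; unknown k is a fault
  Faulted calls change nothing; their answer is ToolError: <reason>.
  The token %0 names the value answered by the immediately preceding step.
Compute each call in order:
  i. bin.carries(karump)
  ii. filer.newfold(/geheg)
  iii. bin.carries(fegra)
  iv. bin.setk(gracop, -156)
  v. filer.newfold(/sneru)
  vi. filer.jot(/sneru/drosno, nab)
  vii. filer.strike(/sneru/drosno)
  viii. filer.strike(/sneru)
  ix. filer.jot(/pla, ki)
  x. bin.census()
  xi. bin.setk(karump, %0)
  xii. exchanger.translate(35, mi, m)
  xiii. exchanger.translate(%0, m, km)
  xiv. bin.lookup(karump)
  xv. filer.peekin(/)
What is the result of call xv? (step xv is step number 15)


Then bin.carries on karump, yielding no.
I run filer.newfold on /geheg, and get ok.
I run bin.carries on fegra, → no.
Calling bin.setk on gracop, -156: nil.
I run filer.newfold on /sneru, and get ok.
I call filer.jot on /sneru/drosno, nab, → created.
I use filer.strike on /sneru/drosno, and see ok.
I invoke filer.strike on /sneru, → ok.
I try filer.jot on /pla, ki, which returns created.
Now I run bin.census, and see 2.
I call bin.setk on karump, %0, and observe nil.
Now I run exchanger.translate on 35, mi, m, and observe 1408176/25.
I use exchanger.translate on %0, m, km, → 176022/3125.
I invoke bin.lookup on karump, and see 2.
Using filer.peekin on /, giving [geheg/, pla].

Answer: [geheg/, pla]


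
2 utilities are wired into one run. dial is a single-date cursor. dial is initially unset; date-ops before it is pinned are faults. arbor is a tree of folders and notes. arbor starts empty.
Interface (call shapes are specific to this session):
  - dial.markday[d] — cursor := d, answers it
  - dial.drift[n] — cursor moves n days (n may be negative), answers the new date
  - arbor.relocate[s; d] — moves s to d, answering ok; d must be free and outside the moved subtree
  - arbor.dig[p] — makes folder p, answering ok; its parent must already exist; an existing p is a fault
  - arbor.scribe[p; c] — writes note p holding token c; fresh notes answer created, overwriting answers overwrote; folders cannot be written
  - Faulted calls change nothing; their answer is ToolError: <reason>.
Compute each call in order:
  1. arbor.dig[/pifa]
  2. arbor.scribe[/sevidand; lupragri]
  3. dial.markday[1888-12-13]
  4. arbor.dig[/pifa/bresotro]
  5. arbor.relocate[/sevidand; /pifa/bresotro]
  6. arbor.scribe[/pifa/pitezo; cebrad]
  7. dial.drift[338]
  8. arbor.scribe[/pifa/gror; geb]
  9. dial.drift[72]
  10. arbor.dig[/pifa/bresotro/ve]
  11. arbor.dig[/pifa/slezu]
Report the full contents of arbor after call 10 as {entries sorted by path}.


Step: dig[p: /pifa]
Result: ok
Step: scribe[p: /sevidand; c: lupragri]
Result: created
Step: markday[d: 1888-12-13]
Result: 1888-12-13
Step: dig[p: /pifa/bresotro]
Result: ok
Step: relocate[s: /sevidand; d: /pifa/bresotro]
Result: ToolError: exists
Step: scribe[p: /pifa/pitezo; c: cebrad]
Result: created
Step: drift[n: 338]
Result: 1889-11-16
Step: scribe[p: /pifa/gror; c: geb]
Result: created
Step: drift[n: 72]
Result: 1890-01-27
Step: dig[p: /pifa/bresotro/ve]
Result: ok
Step: dig[p: /pifa/slezu]
Result: ok

Answer: {pifa/, pifa/bresotro/, pifa/bresotro/ve/, pifa/gror=geb, pifa/pitezo=cebrad, sevidand=lupragri}


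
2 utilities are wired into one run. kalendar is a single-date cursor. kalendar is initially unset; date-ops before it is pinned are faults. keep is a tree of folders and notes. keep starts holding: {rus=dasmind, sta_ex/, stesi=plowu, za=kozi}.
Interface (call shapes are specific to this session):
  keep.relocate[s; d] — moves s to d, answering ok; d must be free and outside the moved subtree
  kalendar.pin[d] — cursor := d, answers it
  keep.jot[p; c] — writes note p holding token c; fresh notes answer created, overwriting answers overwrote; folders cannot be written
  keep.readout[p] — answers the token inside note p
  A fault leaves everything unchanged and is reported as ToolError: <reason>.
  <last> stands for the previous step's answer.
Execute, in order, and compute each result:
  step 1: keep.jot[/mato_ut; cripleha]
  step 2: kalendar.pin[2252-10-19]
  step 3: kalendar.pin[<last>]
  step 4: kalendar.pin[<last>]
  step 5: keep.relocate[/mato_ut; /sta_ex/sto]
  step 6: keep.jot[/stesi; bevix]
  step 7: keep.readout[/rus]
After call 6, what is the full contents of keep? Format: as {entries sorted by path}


// keep.jot(p: /mato_ut, c: cripleha) : created
// kalendar.pin(d: 2252-10-19) : 2252-10-19
// kalendar.pin(d: <last>) : 2252-10-19
// kalendar.pin(d: <last>) : 2252-10-19
// keep.relocate(s: /mato_ut, d: /sta_ex/sto) : ok
// keep.jot(p: /stesi, c: bevix) : overwrote
// keep.readout(p: /rus) : dasmind

Answer: {rus=dasmind, sta_ex/, sta_ex/sto=cripleha, stesi=bevix, za=kozi}


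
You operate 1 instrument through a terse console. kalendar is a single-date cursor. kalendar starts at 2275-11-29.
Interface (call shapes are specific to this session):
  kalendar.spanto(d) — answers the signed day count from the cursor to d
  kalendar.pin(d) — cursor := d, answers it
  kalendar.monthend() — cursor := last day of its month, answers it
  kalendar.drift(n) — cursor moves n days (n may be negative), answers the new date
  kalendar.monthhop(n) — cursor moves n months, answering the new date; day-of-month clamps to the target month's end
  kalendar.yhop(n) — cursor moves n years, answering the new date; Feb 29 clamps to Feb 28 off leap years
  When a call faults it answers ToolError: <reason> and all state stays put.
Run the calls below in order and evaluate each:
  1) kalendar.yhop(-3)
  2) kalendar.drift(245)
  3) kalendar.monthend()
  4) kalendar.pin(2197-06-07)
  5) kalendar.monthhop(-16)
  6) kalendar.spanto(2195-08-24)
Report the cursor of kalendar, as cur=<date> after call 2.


Answer: cur=2273-08-01

Derivation:
// 1. yhop(n: -3) -> 2272-11-29
// 2. drift(n: 245) -> 2273-08-01
// 3. monthend() -> 2273-08-31
// 4. pin(d: 2197-06-07) -> 2197-06-07
// 5. monthhop(n: -16) -> 2196-02-07
// 6. spanto(d: 2195-08-24) -> -167
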